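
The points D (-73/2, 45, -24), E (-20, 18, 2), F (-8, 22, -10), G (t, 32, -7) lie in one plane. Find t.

-73/2

The points are coplanar iff DE · (DF × DG) = 0.
Expanding, this is linear in t: (220)t + (8030) = 0.
So t = -73/2.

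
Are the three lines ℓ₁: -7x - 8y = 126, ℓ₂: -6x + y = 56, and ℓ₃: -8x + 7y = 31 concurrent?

No

Lines aᵢx + bᵢy = cᵢ with pairwise distinct directions are concurrent exactly when det[aᵢ bᵢ cᵢ] = 0.
Here the determinant is 339.
Nonzero, so no common point exists.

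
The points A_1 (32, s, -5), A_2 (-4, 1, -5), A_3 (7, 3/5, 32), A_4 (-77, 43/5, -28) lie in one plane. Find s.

-3

Coplanarity ⇔ det[A_1A_2; A_1A_3; A_1A_4] = 0.
Expanding, this is linear in s: (2448)s + (7344) = 0.
So s = -3.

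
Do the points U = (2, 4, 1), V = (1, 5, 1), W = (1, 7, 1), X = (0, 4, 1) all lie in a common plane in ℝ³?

Yes

A normal to the plane through U, V, W is n = UV × UW = (0, 0, -2).
The plane has equation n·P = -2. For X: n·X = -2.
Equal, so X lies in the plane and all four are coplanar.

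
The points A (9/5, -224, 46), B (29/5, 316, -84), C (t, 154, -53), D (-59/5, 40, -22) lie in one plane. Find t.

Coplanarity ⇔ det[AB; AC; AD] = 0.
Expanding, this is linear in t: (2400)t + (56160) = 0.
So t = -117/5.

-117/5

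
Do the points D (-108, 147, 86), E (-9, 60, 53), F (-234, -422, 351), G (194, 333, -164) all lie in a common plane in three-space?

No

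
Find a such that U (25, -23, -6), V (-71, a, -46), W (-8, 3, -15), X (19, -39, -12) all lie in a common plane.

The points are coplanar iff UV · (UW × UX) = 0.
Expanding, this is linear in a: (-144)a + (-1872) = 0.
So a = -13.

-13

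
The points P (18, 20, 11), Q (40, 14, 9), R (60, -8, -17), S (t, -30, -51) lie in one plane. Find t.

54

The points are coplanar iff PQ · (PR × PS) = 0.
Expanding, this is linear in t: (112)t + (-6048) = 0.
So t = 54.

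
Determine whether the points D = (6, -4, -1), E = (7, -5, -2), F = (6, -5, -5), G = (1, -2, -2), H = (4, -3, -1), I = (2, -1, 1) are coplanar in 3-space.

The plane through D, E, F has normal n = DE × DF = (3, 4, -1) and equation n·P = 3.
Checking the remaining points: n·G = -3, n·H = 1, n·I = 1.
Since n·G = -3 ≠ 3, G is off the plane and the points are not all coplanar.

No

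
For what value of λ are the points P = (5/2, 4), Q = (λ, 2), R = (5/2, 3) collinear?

5/2

Collinearity: (Q − P) must be parallel to (R − P) = (0, -1).
Cross-multiplying the components: (λ − 5/2)·(-1) = (-2)·(0).
Solving gives λ = 5/2.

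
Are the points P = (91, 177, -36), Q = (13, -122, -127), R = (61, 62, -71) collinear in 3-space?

Yes

PQ = (-78, -299, -91), PR = (-30, -115, -35).
PQ × PR = (0, 0, 0).
The cross product vanishes, so the three points are collinear.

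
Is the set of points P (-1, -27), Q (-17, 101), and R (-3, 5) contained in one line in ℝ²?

PQ = (-16, 128), PR = (-2, 32).
If collinear, PR would be a scalar multiple of PQ. But (-16)·(32) ≠ (128)·(-2) (difference -256), so they are not parallel; the points are not collinear.

No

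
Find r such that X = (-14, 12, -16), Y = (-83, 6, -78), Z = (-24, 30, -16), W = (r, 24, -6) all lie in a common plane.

The points are coplanar iff XY · (XZ × XW) = 0.
Expanding, this is linear in r: (1116)r + (10044) = 0.
So r = -9.

-9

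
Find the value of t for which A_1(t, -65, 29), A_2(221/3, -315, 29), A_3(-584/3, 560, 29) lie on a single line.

-3

Collinearity requires A_1A_2 × A_1A_3 = 0; each component is linear in t.
The z-component gives (-875)t + (-2625) = 0, so t = -3.
The remaining components then also vanish.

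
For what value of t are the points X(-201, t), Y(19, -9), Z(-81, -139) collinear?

-295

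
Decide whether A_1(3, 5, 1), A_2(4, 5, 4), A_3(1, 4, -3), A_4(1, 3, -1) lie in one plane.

Yes

A normal to the plane through A_1, A_2, A_3 is n = A_1A_2 × A_1A_3 = (3, -2, -1).
The plane has equation n·P = -2. For A_4: n·A_4 = -2.
Equal, so A_4 lies in the plane and all four are coplanar.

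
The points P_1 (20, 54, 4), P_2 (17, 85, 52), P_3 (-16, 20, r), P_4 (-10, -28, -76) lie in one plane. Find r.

The points are coplanar iff P_1P_2 · (P_1P_3 × P_1P_4) = 0.
Expanding, this is linear in r: (-1176)r + (0) = 0.
So r = 0.

0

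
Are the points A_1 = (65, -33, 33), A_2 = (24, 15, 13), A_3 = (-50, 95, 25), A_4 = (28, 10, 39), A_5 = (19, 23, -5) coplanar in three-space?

The plane through A_1, A_2, A_3 has normal n = A_1A_2 × A_1A_3 = (2176, 1972, 272) and equation n·P = 85340.
Checking the remaining points: n·A_4 = 91256, n·A_5 = 85340.
Since n·A_4 = 91256 ≠ 85340, A_4 is off the plane and the points are not all coplanar.

No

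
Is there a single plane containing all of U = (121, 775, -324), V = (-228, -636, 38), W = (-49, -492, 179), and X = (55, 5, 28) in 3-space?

Yes

A normal to the plane through U, V, W is n = UV × UW = (-251079, 114007, 202313).
The plane has equation n·P = -7574546. For X: n·X = -7574546.
Equal, so X lies in the plane and all four are coplanar.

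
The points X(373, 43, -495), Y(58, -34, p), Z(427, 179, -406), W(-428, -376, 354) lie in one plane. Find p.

-42

The points are coplanar iff XY · (XZ × XW) = 0.
Expanding, this is linear in p: (86310)p + (3625020) = 0.
So p = -42.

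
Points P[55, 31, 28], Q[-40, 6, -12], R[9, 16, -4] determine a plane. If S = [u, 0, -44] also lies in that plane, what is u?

The plane through P, Q, R has equation 200x − 1200y + 275z = -18500.
Substituting S: (200)u + (-12100) = -18500, so u = -32.

-32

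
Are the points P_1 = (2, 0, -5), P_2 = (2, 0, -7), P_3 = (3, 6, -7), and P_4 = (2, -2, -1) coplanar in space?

No

A normal to the plane through P_1, P_2, P_3 is n = P_1P_2 × P_1P_3 = (12, -2, 0).
The plane has equation n·P = 24. For P_4: n·P_4 = 28.
28 ≠ 24, so P_4 is off the plane.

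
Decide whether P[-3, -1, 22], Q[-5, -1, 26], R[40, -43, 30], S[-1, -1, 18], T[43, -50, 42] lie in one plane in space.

The plane through P, Q, R has normal n = PQ × PR = (168, 188, 84) and equation n·X = 1156.
Checking the remaining points: n·S = 1156, n·T = 1352.
Since n·T = 1352 ≠ 1156, T is off the plane and the points are not all coplanar.

No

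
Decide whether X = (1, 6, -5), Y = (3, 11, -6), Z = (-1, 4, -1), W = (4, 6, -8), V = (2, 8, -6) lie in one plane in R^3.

The plane through X, Y, Z has normal n = XY × XZ = (18, -6, 6) and equation n·P = -48.
Checking the remaining points: n·W = -12, n·V = -48.
Since n·W = -12 ≠ -48, W is off the plane and the points are not all coplanar.

No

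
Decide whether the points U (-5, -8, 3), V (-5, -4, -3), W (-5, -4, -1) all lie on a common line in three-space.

UV = (0, 4, -6), UW = (0, 4, -4).
UV × UW = (8, 0, 0).
The cross product is nonzero, so the points do not lie on one line.

No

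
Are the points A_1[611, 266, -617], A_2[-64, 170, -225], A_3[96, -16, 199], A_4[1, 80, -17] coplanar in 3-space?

Yes

With A_1 as base: A_1A_2 = (-675, -96, 392), A_1A_3 = (-515, -282, 816), A_1A_4 = (-610, -186, 600).
A_1A_3 × A_1A_4 = (-17424, -188760, -76230).
A_1A_2 · (A_1A_3 × A_1A_4) = 0.
The scalar triple product vanishes, so the four points are coplanar.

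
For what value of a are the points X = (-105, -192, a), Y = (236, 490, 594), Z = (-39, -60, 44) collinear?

Collinearity requires XY × XZ = 0; each component is linear in a.
The x-component gives (-550)a + (-48400) = 0, so a = -88.
The remaining components then also vanish.

-88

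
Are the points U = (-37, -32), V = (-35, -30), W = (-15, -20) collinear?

No

UV = (2, 2), UW = (22, 12).
If collinear, UW would be a scalar multiple of UV. But (2)·(12) ≠ (2)·(22) (difference -20), so they are not parallel; the points are not collinear.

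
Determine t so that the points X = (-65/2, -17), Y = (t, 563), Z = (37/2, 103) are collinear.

214

Collinearity: (Y − X) must be parallel to (Z − X) = (51, 120).
Cross-multiplying the components: (t − (-65/2))·(120) = (580)·(51).
Solving gives t = 214.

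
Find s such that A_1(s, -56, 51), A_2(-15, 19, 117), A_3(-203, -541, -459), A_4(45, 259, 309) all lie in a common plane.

Coplanarity ⇔ det[A_1A_2; A_1A_3; A_1A_4] = 0.
Expanding, this is linear in s: (-30720)s + (-1105920) = 0.
So s = -36.

-36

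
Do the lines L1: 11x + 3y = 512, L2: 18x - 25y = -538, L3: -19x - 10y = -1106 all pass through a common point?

Yes

Intersecting L1 and L2: solving the 2×2 system gives (x, y) = (34, 46).
Substitute into L3: (-19)(34) + (-10)(46) = -1106.
This equals -1106, so (34, 46) lies on all three lines and they are concurrent.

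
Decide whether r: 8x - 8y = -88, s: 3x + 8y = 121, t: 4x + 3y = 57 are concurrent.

Intersecting r and s: solving the 2×2 system gives (x, y) = (3, 14).
Substitute into t: (4)(3) + (3)(14) = 54.
But t requires 57 ≠ 54, so the three lines have no common point.

No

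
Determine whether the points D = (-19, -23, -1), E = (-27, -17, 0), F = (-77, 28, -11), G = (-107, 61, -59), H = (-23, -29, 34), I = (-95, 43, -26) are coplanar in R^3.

No

The plane through D, E, F has normal n = DE × DF = (-111, -138, -60) and equation n·P = 5343.
Checking the remaining points: n·G = 6999, n·H = 4515, n·I = 6171.
Since n·G = 6999 ≠ 5343, G is off the plane and the points are not all coplanar.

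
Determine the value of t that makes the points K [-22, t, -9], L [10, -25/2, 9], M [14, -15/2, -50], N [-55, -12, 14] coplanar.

-21/2

The points are coplanar iff KL · (KM × KN) = 0.
Expanding, this is linear in t: (-3815)t + (-80115/2) = 0.
So t = -21/2.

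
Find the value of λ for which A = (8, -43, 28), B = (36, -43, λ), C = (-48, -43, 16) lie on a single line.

Collinearity requires AB × AC = 0; each component is linear in λ.
The y-component gives (-56)λ + (1904) = 0, so λ = 34.
The remaining components then also vanish.

34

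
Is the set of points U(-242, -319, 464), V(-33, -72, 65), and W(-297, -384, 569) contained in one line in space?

UV = (209, 247, -399), UW = (-55, -65, 105).
UV × UW = (0, 0, 0).
The cross product vanishes, so the three points are collinear.

Yes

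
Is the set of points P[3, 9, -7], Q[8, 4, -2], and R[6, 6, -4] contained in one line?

Yes

PQ = (5, -5, 5), PR = (3, -3, 3).
Each component of PR is 3/5 times the corresponding component of PQ, so PR = 3/5·PQ and the points are collinear.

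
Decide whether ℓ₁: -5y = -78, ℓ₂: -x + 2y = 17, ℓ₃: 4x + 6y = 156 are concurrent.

No

Intersecting ℓ₁ and ℓ₂: solving the 2×2 system gives (x, y) = (71/5, 78/5).
Substitute into ℓ₃: (4)(71/5) + (6)(78/5) = 752/5.
But ℓ₃ requires 156 ≠ 752/5, so the three lines have no common point.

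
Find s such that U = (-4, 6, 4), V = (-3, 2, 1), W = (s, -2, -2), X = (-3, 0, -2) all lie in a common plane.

-2

Normal to plane UVX: n = (6, 3, -2); plane equation n·P = -14.
Requiring n·W = -14: (6)s + (-2) = -14.
So s = -2.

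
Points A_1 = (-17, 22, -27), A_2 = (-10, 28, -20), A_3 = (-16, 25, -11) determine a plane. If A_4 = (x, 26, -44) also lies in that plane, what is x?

A normal to the plane is n = A_1A_2 × A_1A_3 = (75, -105, 15).
A_4 lies in the plane iff n · A_1A_4 = 0.
This gives (75)x + (600) = 0, so x = -8.

-8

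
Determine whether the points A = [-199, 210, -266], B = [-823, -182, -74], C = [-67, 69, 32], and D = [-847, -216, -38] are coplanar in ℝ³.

Yes

With A as base: AB = (-624, -392, 192), AC = (132, -141, 298), AD = (-648, -426, 228).
AC × AD = (94800, -223200, -147600).
AB · (AC × AD) = 0.
The scalar triple product vanishes, so the four points are coplanar.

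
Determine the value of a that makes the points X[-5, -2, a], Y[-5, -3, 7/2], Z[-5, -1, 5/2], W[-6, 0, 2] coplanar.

3

Coplanarity ⇔ det[XY; XZ; XW] = 0.
Expanding, this is linear in a: (-2)a + (6) = 0.
So a = 3.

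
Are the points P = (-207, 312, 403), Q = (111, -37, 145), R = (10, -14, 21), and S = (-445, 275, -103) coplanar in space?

Yes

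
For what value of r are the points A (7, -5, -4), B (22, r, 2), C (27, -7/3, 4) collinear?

-3

Direction AC = (20, 8/3, 8). From the x-coordinate of B, the parameter along the line is τ = (22 − 7)/20 = 3/4.
Then r = (-5) + 3/4·(8/3) = -3.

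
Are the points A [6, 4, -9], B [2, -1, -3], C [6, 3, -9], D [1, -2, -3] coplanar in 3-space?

With A as base: AB = (-4, -5, 6), AC = (0, -1, 0), AD = (-5, -6, 6).
AC × AD = (-6, 0, -5).
AB · (AC × AD) = -6.
Since -6 ≠ 0, the four points are not coplanar.

No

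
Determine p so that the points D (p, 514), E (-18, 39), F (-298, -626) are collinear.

182

Collinearity: (D − E) must be parallel to (F − E) = (-280, -665).
Cross-multiplying the components: (p − (-18))·(-665) = (475)·(-280).
Solving gives p = 182.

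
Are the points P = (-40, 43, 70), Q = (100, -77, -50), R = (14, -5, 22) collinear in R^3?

PQ = (140, -120, -120), PR = (54, -48, -48).
PQ × PR = (0, 240, -240).
The cross product is nonzero, so the points do not lie on one line.

No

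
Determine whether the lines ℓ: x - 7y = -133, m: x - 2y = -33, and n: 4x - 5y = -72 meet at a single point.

Intersecting ℓ and m: solving the 2×2 system gives (x, y) = (7, 20).
Substitute into n: (4)(7) + (-5)(20) = -72.
This equals -72, so (7, 20) lies on all three lines and they are concurrent.

Yes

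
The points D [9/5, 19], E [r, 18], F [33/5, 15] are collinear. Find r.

The three points are collinear iff det[DE; DF] = 0.
This determinant is linear in r: (-4)r + (12) = 0, so r = 3.

3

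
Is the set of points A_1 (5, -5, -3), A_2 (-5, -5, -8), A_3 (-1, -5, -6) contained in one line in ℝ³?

Yes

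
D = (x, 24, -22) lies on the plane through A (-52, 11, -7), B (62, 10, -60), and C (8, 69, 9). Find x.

2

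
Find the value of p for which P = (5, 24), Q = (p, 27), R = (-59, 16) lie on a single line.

29

The three points are collinear iff det[PQ; PR] = 0.
This determinant is linear in p: (-8)p + (232) = 0, so p = 29.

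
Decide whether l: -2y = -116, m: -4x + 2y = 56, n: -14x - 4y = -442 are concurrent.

Yes

Intersecting l and m: solving the 2×2 system gives (x, y) = (15, 58).
Substitute into n: (-14)(15) + (-4)(58) = -442.
This equals -442, so (15, 58) lies on all three lines and they are concurrent.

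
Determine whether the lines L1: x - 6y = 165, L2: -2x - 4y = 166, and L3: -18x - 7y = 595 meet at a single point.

Yes

Lines aᵢx + bᵢy = cᵢ with pairwise distinct directions are concurrent exactly when det[aᵢ bᵢ cᵢ] = 0.
Here the determinant is 0.
It vanishes, so the lines are concurrent at (-21, -31).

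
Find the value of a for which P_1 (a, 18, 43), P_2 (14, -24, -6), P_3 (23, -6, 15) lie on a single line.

Collinearity requires P_1P_2 × P_1P_3 = 0; each component is linear in a.
The y-component gives (21)a + (-735) = 0, so a = 35.
The remaining components then also vanish.

35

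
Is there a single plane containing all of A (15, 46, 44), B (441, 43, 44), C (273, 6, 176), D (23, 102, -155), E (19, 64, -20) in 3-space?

The plane through A, B, C has normal n = AB × AC = (-396, -56232, -16266) and equation n·P = -3308316.
Checking the remaining points: n·D = -3223542, n·E = -3281052.
Since n·D = -3223542 ≠ -3308316, D is off the plane and the points are not all coplanar.

No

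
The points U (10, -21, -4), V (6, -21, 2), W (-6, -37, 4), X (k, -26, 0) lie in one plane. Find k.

4

Coplanarity ⇔ det[UV; UW; UX] = 0.
Expanding, this is linear in k: (96)k + (-384) = 0.
So k = 4.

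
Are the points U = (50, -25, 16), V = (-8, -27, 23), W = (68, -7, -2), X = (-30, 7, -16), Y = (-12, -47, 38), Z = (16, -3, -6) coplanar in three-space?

No

The plane through U, V, W has normal n = UV × UW = (-90, -918, -1008) and equation n·P = 2322.
Checking the remaining points: n·X = 12402, n·Y = 5922, n·Z = 7362.
Since n·X = 12402 ≠ 2322, X is off the plane and the points are not all coplanar.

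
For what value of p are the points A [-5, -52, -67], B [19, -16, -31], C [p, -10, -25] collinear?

23

Direction AB = (24, 36, 36). From the y-coordinate of C, the parameter along the line is τ = (-10 − (-52))/36 = 7/6.
Then p = (-5) + 7/6·(24) = 23.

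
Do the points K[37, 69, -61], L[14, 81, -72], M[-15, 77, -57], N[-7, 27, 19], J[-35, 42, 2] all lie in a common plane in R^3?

The plane through K, L, M has normal n = KL × KM = (136, 664, 440) and equation n·P = 24008.
Checking the remaining points: n·N = 25336, n·J = 24008.
Since n·N = 25336 ≠ 24008, N is off the plane and the points are not all coplanar.

No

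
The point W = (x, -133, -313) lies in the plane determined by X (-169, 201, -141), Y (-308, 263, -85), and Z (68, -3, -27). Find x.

484

Coplanarity requires XY · (XZ × XW) = 0.
XY = (-139, 62, 56), XZ = (237, -204, 114); the triple product is linear in x with coefficient 18492 and constant term -8950128.
Setting it to zero: x = 484.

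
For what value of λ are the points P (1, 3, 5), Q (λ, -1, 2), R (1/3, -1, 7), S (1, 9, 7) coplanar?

Normal to plane PRS: n = (-20, 4/3, -4); plane equation n·X = -36.
Requiring n·Q = -36: (-20)λ + (-28/3) = -36.
So λ = 4/3.

4/3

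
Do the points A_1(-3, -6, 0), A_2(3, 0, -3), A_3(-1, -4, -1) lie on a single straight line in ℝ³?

Yes

A_1A_2 = (6, 6, -3), A_1A_3 = (2, 2, -1).
Each component of A_1A_3 is 1/3 times the corresponding component of A_1A_2, so A_1A_3 = 1/3·A_1A_2 and the points are collinear.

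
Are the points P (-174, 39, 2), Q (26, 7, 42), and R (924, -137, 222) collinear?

No

PQ = (200, -32, 40), PR = (1098, -176, 220).
PQ × PR = (0, -80, -64).
The cross product is nonzero, so the points do not lie on one line.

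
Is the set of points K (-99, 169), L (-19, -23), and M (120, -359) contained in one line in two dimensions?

KL = (80, -192), KM = (219, -528).
det[KL; KM] = (80)(-528) − (-192)(219) = -192.
The determinant is nonzero, so they are not collinear.

No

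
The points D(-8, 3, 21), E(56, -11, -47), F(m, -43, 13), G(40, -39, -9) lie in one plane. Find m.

24

Coplanarity ⇔ det[DE; DF; DG] = 0.
Expanding, this is linear in m: (2436)m + (-58464) = 0.
So m = 24.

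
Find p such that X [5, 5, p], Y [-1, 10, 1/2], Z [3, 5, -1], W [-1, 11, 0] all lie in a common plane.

The points are coplanar iff XY · (XZ × XW) = 0.
Expanding, this is linear in p: (-4)p + (-12) = 0.
So p = -3.

-3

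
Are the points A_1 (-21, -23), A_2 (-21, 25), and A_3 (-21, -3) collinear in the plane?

A_1A_2 = (0, 48), A_1A_3 = (0, 20).
det[A_1A_2; A_1A_3] = (0)(20) − (48)(0) = 0.
The determinant is zero, so the points are collinear.

Yes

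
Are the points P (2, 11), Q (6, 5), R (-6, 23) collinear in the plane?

PQ = (4, -6), PR = (-8, 12).
Twice the signed area of △PQR is (4)(12) − (-6)(-8) = 0.
The triangle is degenerate (zero area), so the points are collinear.

Yes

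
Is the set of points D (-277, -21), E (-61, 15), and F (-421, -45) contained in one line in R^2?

DE = (216, 36), DF = (-144, -24).
det[DE; DF] = (216)(-24) − (36)(-144) = 0.
The determinant is zero, so the points are collinear.

Yes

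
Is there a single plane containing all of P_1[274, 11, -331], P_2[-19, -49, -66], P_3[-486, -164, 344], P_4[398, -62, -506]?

Yes

With P_1 as base: P_1P_2 = (-293, -60, 265), P_1P_3 = (-760, -175, 675), P_1P_4 = (124, -73, -175).
P_1P_3 × P_1P_4 = (79900, -49300, 77180).
P_1P_2 · (P_1P_3 × P_1P_4) = 0.
The scalar triple product vanishes, so the four points are coplanar.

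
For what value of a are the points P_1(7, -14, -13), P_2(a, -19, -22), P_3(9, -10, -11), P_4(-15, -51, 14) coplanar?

5

Normal to plane P_1P_3P_4: n = (182, -98, 14); plane equation n·P = 2464.
Requiring n·P_2 = 2464: (182)a + (1554) = 2464.
So a = 5.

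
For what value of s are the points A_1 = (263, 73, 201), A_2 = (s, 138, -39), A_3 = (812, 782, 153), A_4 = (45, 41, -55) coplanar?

137

The points are coplanar iff A_1A_2 · (A_1A_3 × A_1A_4) = 0.
Expanding, this is linear in s: (-183040)s + (25076480) = 0.
So s = 137.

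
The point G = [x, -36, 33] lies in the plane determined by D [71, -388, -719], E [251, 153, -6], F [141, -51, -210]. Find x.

Coplanarity requires DE · (DF × DG) = 0.
DE = (180, 541, 713), DF = (70, 337, 509); the triple product is linear in x with coefficient 35088 and constant term -35088.
Setting it to zero: x = 1.

1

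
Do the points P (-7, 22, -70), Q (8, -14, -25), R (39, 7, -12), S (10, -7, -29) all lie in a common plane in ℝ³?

No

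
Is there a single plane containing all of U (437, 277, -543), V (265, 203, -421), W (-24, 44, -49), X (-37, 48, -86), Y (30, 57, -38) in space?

Yes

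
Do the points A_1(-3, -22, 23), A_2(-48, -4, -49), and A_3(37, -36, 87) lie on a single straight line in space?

A_1A_2 = (-45, 18, -72), A_1A_3 = (40, -14, 64).
Comparing components 2 and 3: (18)(64) − (-72)(-14) = 144 ≠ 0, so A_1A_2 and A_1A_3 are not parallel and the points are not collinear.

No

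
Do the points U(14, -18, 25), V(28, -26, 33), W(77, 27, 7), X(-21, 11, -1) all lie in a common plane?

Yes

The four points are coplanar iff the 3×3 determinant with rows UV, UW, UX is zero.
Rows: (14, -8, 8), (63, 45, -18), (-35, 29, -26).
Expanding along the first row: (14)(-648) − (-8)(-2268) + (8)(3402) = 0.
Zero determinant ⇒ coplanar.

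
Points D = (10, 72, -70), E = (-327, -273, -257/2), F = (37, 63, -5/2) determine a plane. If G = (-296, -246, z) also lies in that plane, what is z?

-115

Coplanarity requires DE · (DF × DG) = 0.
DE = (-337, -345, -117/2), DF = (27, -9, 135/2); the triple product is linear in z with coefficient 12348 and constant term 1420020.
Setting it to zero: z = -115.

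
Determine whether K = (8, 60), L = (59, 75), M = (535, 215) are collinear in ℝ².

Yes

KL = (51, 15), KM = (527, 155).
Twice the signed area of △KLM is (51)(155) − (15)(527) = 0.
The triangle is degenerate (zero area), so the points are collinear.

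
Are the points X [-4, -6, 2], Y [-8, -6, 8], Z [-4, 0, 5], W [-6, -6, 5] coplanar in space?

The four points are coplanar iff the 3×3 determinant with rows XY, XZ, XW is zero.
Rows: (-4, 0, 6), (0, 6, 3), (-2, 0, 3).
Expanding along the first row: (-4)(18) − (0)(6) + (6)(12) = 0.
Zero determinant ⇒ coplanar.

Yes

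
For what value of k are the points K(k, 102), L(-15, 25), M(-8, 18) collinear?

The three points are collinear iff det[KL; KM] = 0.
This determinant is linear in k: (7)k + (644) = 0, so k = -92.

-92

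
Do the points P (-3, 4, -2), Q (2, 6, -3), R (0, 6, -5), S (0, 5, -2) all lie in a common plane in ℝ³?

Yes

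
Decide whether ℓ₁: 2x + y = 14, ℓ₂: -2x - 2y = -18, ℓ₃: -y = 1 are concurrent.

No

Lines aᵢx + bᵢy = cᵢ with pairwise distinct directions are concurrent exactly when det[aᵢ bᵢ cᵢ] = 0.
Here the determinant is -10.
Nonzero, so no common point exists.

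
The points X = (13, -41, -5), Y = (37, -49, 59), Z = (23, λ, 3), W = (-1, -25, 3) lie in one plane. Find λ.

-49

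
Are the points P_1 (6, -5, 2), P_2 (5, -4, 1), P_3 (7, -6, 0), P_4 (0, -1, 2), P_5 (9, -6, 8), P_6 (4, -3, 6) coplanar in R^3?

No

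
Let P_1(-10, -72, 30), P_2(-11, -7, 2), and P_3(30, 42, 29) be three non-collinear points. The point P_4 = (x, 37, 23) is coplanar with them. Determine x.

The plane through P_1, P_2, P_3 has equation 3127x − 1121y − 2714z = -31978.
Substituting P_4: (3127)x + (-103899) = -31978, so x = 23.

23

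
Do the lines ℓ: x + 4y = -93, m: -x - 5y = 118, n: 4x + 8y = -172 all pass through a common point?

Yes

Intersecting ℓ and m: solving the 2×2 system gives (x, y) = (7, -25).
Substitute into n: (4)(7) + (8)(-25) = -172.
This equals -172, so (7, -25) lies on all three lines and they are concurrent.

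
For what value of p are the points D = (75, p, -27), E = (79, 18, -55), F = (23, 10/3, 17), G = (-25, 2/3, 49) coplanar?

28/3

The points are coplanar iff DE · (DF × DG) = 0.
Expanding, this is linear in p: (1664)p + (-46592/3) = 0.
So p = 28/3.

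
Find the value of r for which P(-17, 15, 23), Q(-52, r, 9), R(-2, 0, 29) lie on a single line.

50

Direction PR = (15, -15, 6). From the x-coordinate of Q, the parameter along the line is τ = (-52 − (-17))/15 = -7/3.
Then r = 15 + (-7/3)·(-15) = 50.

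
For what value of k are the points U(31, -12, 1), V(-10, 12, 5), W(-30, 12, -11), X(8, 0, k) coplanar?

1

Normal to plane UVW: n = (-384, -736, 480); plane equation n·P = -2592.
Requiring n·X = -2592: (480)k + (-3072) = -2592.
So k = 1.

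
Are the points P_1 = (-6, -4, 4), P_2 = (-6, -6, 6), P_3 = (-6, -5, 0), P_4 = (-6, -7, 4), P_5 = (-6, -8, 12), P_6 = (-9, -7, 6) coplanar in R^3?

The plane through P_1, P_2, P_3 has normal n = P_1P_2 × P_1P_3 = (10, 0, 0) and equation n·P = -60.
Checking the remaining points: n·P_4 = -60, n·P_5 = -60, n·P_6 = -90.
Since n·P_6 = -90 ≠ -60, P_6 is off the plane and the points are not all coplanar.

No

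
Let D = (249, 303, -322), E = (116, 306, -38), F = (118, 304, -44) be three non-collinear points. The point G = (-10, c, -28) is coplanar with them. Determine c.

16

The plane through D, E, F has equation 550x − 230y + 260z = -16460.
Substituting G: (-230)c + (-12780) = -16460, so c = 16.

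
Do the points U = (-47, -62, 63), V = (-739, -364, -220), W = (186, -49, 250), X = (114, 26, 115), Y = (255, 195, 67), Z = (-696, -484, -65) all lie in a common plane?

No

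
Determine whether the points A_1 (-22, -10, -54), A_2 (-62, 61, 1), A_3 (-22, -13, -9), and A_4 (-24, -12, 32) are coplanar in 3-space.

With A_1 as base: A_1A_2 = (-40, 71, 55), A_1A_3 = (0, -3, 45), A_1A_4 = (-2, -2, 86).
A_1A_3 × A_1A_4 = (-168, -90, -6).
A_1A_2 · (A_1A_3 × A_1A_4) = 0.
The scalar triple product vanishes, so the four points are coplanar.

Yes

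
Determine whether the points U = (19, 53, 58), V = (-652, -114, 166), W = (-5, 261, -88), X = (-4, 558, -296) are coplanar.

The four points are coplanar iff the 3×3 determinant with rows UV, UW, UX is zero.
Rows: (-671, -167, 108), (-24, 208, -146), (-23, 505, -354).
Expanding along the first row: (-671)(98) − (-167)(5138) + (108)(-7336) = 0.
Zero determinant ⇒ coplanar.

Yes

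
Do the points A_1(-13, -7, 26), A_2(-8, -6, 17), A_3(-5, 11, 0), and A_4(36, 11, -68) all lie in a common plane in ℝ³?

Yes

The four points are coplanar iff the 3×3 determinant with rows A_1A_2, A_1A_3, A_1A_4 is zero.
Rows: (5, 1, -9), (8, 18, -26), (49, 18, -94).
Expanding along the first row: (5)(-1224) − (1)(522) + (-9)(-738) = 0.
Zero determinant ⇒ coplanar.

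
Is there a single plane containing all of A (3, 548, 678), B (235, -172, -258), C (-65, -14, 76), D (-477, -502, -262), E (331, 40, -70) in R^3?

No

The plane through A, B, C has normal n = AB × AC = (-92592, 203312, -179344) and equation n·P = -10458032.
Checking the remaining points: n·D = -10908112, n·E = -9961392.
Since n·D = -10908112 ≠ -10458032, D is off the plane and the points are not all coplanar.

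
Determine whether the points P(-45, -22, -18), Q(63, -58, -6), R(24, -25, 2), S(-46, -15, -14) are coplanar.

A normal to the plane through P, Q, R is n = PQ × PR = (-684, -1332, 2160).
The plane has equation n·X = 21204. For S: n·S = 21204.
Equal, so S lies in the plane and all four are coplanar.

Yes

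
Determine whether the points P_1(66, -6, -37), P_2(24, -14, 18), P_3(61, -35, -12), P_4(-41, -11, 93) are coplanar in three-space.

A normal to the plane through P_1, P_2, P_3 is n = P_1P_2 × P_1P_3 = (1395, 775, 1178).
The plane has equation n·P = 43834. For P_4: n·P_4 = 43834.
Equal, so P_4 lies in the plane and all four are coplanar.

Yes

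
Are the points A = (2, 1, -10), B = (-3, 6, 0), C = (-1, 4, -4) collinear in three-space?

Yes

AB = (-5, 5, 10), AC = (-3, 3, 6).
AB × AC = (0, 0, 0).
The cross product vanishes, so the three points are collinear.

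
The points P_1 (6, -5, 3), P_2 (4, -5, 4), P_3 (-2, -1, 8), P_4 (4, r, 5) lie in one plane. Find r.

Coplanarity ⇔ det[P_1P_2; P_1P_3; P_1P_4] = 0.
Expanding, this is linear in r: (2)r + (2) = 0.
So r = -1.

-1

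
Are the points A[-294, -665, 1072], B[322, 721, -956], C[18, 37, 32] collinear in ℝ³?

No

AB = (616, 1386, -2028), AC = (312, 702, -1040).
Comparing components 2 and 3: (1386)(-1040) − (-2028)(702) = -17784 ≠ 0, so AB and AC are not parallel and the points are not collinear.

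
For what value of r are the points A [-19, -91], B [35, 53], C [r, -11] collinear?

11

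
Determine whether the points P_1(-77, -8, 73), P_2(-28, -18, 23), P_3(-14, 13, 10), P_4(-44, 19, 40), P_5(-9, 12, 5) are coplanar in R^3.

No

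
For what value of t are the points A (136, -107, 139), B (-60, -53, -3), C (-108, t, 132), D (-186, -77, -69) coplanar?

The points are coplanar iff AB · (AC × AD) = 0.
Expanding, this is linear in t: (-4956)t + (-2150904) = 0.
So t = -434.

-434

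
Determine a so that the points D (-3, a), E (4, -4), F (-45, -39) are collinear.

-9

Collinearity: (D − E) must be parallel to (F − E) = (-49, -35).
Cross-multiplying the components: (a − (-4))·(-49) = (-7)·(-35).
Solving gives a = -9.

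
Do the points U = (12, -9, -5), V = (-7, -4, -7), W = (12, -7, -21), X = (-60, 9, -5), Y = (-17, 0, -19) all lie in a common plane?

Yes

The plane through U, V, W has normal n = UV × UW = (-76, -304, -38) and equation n·P = 2014.
Checking the remaining points: n·X = 2014, n·Y = 2014.
All equal 2014, so all 5 points lie in one plane.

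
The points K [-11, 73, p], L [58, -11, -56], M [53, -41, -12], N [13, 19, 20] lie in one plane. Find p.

The points are coplanar iff KL · (KM × KN) = 0.
Expanding, this is linear in p: (1500)p + (-30000) = 0.
So p = 20.

20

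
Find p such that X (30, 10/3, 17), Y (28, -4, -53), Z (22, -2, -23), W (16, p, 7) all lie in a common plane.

0

The points are coplanar iff XY · (XZ × XW) = 0.
Expanding, this is linear in p: (480)p + (0) = 0.
So p = 0.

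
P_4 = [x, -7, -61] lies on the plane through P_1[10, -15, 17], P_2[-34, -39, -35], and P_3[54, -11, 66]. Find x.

-62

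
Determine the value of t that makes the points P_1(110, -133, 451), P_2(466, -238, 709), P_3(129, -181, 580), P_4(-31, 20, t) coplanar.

Coplanarity ⇔ det[P_1P_2; P_1P_3; P_1P_4] = 0.
Expanding, this is linear in t: (-15093)t + (694278) = 0.
So t = 46.

46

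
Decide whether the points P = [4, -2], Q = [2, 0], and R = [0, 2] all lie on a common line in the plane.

Yes

PQ = (-2, 2), PR = (-4, 4).
Twice the signed area of △PQR is (-2)(4) − (2)(-4) = 0.
The triangle is degenerate (zero area), so the points are collinear.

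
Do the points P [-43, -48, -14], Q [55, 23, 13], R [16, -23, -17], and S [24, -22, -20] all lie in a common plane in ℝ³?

The four points are coplanar iff the 3×3 determinant with rows PQ, PR, PS is zero.
Rows: (98, 71, 27), (59, 25, -3), (67, 26, -6).
Expanding along the first row: (98)(-72) − (71)(-153) + (27)(-141) = 0.
Zero determinant ⇒ coplanar.

Yes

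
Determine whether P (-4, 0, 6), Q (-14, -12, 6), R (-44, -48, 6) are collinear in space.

Yes

PQ = (-10, -12, 0), PR = (-40, -48, 0).
Each component of PR is 4 times the corresponding component of PQ, so PR = 4·PQ and the points are collinear.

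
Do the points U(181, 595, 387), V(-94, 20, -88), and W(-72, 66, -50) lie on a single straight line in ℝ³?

Yes

UV = (-275, -575, -475), UW = (-253, -529, -437).
UV × UW = (0, 0, 0).
The cross product vanishes, so the three points are collinear.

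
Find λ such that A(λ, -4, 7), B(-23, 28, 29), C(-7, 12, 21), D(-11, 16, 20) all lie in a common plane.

9

The points are coplanar iff AB · (AC × AD) = 0.
Expanding, this is linear in λ: (-48)λ + (432) = 0.
So λ = 9.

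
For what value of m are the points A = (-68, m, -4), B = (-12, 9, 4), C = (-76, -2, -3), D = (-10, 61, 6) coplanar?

The points are coplanar iff AB · (AC × AD) = 0.
Expanding, this is linear in m: (-114)m + (-6270) = 0.
So m = -55.

-55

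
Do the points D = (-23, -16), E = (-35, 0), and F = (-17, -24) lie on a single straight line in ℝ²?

DE = (-12, 16), DF = (6, -8).
det[DE; DF] = (-12)(-8) − (16)(6) = 0.
The determinant is zero, so the points are collinear.

Yes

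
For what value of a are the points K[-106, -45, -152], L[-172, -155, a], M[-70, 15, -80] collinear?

Direction KM = (36, 60, 72). From the x-coordinate of L, the parameter along the line is τ = (-172 − (-106))/36 = -11/6.
Then a = (-152) + (-11/6)·(72) = -284.

-284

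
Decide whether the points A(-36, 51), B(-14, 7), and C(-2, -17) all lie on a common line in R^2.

AB = (22, -44), AC = (34, -68).
det[AB; AC] = (22)(-68) − (-44)(34) = 0.
The determinant is zero, so the points are collinear.

Yes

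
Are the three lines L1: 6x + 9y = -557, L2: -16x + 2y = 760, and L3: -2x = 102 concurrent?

No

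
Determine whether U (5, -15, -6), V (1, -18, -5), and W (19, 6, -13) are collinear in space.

No

UV = (-4, -3, 1), UW = (14, 21, -7).
UV × UW = (0, -14, -42).
The cross product is nonzero, so the points do not lie on one line.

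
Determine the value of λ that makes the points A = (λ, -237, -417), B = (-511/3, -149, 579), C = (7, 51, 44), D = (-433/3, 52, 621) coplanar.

75

The points are coplanar iff AB · (AC × AD) = 0.
Expanding, this is linear in λ: (-115935)λ + (8695125) = 0.
So λ = 75.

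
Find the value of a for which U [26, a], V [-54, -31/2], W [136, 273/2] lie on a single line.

97/2

The three points are collinear iff det[UV; UW] = 0.
This determinant is linear in a: (190)a + (-9215) = 0, so a = 97/2.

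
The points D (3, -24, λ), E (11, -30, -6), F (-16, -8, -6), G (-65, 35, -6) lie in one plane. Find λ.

-6

Coplanarity ⇔ det[DE; DF; DG] = 0.
Expanding, this is linear in λ: (83)λ + (498) = 0.
So λ = -6.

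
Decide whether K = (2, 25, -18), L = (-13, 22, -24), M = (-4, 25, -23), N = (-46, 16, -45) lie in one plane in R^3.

No

With K as base: KL = (-15, -3, -6), KM = (-6, 0, -5), KN = (-48, -9, -27).
KM × KN = (-45, 78, 54).
KL · (KM × KN) = 117.
Since 117 ≠ 0, the four points are not coplanar.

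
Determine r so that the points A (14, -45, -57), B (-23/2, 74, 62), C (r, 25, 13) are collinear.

-1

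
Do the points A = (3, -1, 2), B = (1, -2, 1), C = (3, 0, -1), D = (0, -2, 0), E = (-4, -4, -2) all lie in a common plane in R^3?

No

The plane through A, B, C has normal n = AB × AC = (4, -6, -2) and equation n·P = 14.
Checking the remaining points: n·D = 12, n·E = 12.
Since n·D = 12 ≠ 14, D is off the plane and the points are not all coplanar.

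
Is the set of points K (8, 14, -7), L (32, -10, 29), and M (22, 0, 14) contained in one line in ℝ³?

KL = (24, -24, 36), KM = (14, -14, 21).
Each component of KM is 7/12 times the corresponding component of KL, so KM = 7/12·KL and the points are collinear.

Yes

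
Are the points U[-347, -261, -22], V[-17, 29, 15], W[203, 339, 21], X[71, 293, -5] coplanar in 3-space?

With U as base: UV = (330, 290, 37), UW = (550, 600, 43), UX = (418, 554, 17).
UW × UX = (-13622, 8624, 53900).
UV · (UW × UX) = 0.
The scalar triple product vanishes, so the four points are coplanar.

Yes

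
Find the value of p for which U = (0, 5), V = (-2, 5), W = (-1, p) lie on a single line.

5

The three points are collinear iff det[UV; UW] = 0.
This determinant is linear in p: (-2)p + (10) = 0, so p = 5.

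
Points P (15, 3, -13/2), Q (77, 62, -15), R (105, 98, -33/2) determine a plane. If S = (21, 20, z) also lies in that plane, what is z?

-9/2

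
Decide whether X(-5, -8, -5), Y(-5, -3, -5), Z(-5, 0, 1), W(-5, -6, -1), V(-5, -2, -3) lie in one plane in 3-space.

Yes

The plane through X, Y, Z has normal n = XY × XZ = (30, 0, 0) and equation n·P = -150.
Checking the remaining points: n·W = -150, n·V = -150.
All equal -150, so all 5 points lie in one plane.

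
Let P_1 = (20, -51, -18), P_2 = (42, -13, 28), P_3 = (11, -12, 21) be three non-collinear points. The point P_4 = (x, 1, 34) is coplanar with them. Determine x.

The plane through P_1, P_2, P_3 has equation −312x − 1272y + 1200z = 37032.
Substituting P_4: (-312)x + (39528) = 37032, so x = 8.

8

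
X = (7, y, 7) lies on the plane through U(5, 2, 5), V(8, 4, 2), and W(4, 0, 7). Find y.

Coplanarity requires UV · (UW × UX) = 0.
UV = (3, 2, -3), UW = (-1, -2, 2); the triple product is linear in y with coefficient -3 and constant term -6.
Setting it to zero: y = -2.

-2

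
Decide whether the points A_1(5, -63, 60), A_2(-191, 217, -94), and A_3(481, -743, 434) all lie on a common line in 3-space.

Yes

A_1A_2 = (-196, 280, -154), A_1A_3 = (476, -680, 374).
A_1A_2 × A_1A_3 = (0, 0, 0).
The cross product vanishes, so the three points are collinear.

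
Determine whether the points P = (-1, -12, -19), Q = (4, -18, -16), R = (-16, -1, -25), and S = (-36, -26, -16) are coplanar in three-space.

Yes

A normal to the plane through P, Q, R is n = PQ × PR = (3, -15, -35).
The plane has equation n·X = 842. For S: n·S = 842.
Equal, so S lies in the plane and all four are coplanar.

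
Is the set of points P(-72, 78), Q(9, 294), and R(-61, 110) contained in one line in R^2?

PQ = (81, 216), PR = (11, 32).
det[PQ; PR] = (81)(32) − (216)(11) = 216.
The determinant is nonzero, so they are not collinear.

No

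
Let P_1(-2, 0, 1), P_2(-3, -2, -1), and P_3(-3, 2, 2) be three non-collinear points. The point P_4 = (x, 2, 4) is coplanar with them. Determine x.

1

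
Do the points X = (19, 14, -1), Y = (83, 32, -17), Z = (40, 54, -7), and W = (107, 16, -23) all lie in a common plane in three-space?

With X as base: XY = (64, 18, -16), XZ = (21, 40, -6), XW = (88, 2, -22).
XZ × XW = (-868, -66, -3478).
XY · (XZ × XW) = -1092.
Since -1092 ≠ 0, the four points are not coplanar.

No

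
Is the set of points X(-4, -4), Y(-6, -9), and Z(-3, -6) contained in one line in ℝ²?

No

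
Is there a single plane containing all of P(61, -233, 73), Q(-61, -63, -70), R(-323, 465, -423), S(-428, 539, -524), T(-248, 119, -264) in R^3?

No

The plane through P, Q, R has normal n = PQ × PR = (15494, -5600, -19876) and equation n·X = 798986.
Checking the remaining points: n·S = 765192, n·T = 738352.
Since n·S = 765192 ≠ 798986, S is off the plane and the points are not all coplanar.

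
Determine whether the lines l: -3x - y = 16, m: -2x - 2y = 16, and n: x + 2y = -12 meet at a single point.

Intersecting l and m: solving the 2×2 system gives (x, y) = (-4, -4).
Substitute into n: (1)(-4) + (2)(-4) = -12.
This equals -12, so (-4, -4) lies on all three lines and they are concurrent.

Yes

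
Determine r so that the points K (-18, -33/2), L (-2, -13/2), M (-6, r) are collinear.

Collinearity: (M − K) must be parallel to (L − K) = (16, 10).
Cross-multiplying the components: (r − (-33/2))·(16) = (12)·(10).
Solving gives r = -9.

-9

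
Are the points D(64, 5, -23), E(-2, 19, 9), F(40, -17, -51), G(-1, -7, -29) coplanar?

A normal to the plane through D, E, F is n = DE × DF = (312, -2616, 1788).
The plane has equation n·P = -34236. For G: n·G = -33852.
-33852 ≠ -34236, so G is off the plane.

No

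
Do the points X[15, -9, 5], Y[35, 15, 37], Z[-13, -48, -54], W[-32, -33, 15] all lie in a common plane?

The four points are coplanar iff the 3×3 determinant with rows XY, XZ, XW is zero.
Rows: (20, 24, 32), (-28, -39, -59), (-47, -24, 10).
Expanding along the first row: (20)(-1806) − (24)(-3053) + (32)(-1161) = 0.
Zero determinant ⇒ coplanar.

Yes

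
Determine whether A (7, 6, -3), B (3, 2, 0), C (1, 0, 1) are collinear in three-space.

No

AB = (-4, -4, 3), AC = (-6, -6, 4).
Comparing components 2 and 3: (-4)(4) − (3)(-6) = 2 ≠ 0, so AB and AC are not parallel and the points are not collinear.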